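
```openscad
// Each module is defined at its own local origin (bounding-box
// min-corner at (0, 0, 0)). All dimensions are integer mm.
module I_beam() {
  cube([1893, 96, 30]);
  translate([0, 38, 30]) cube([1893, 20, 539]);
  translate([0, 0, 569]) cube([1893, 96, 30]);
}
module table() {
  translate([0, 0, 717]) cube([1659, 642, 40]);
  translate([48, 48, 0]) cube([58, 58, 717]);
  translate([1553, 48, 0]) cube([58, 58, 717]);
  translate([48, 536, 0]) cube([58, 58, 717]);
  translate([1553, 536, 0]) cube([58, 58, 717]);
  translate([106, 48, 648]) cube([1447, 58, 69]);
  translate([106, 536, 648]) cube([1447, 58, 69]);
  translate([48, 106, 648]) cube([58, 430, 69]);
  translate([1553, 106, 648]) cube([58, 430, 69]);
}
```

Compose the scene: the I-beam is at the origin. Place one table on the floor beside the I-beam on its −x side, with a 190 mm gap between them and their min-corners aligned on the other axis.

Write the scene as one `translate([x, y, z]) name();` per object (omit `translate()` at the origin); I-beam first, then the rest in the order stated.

I_beam();
translate([-1849, 0, 0]) table();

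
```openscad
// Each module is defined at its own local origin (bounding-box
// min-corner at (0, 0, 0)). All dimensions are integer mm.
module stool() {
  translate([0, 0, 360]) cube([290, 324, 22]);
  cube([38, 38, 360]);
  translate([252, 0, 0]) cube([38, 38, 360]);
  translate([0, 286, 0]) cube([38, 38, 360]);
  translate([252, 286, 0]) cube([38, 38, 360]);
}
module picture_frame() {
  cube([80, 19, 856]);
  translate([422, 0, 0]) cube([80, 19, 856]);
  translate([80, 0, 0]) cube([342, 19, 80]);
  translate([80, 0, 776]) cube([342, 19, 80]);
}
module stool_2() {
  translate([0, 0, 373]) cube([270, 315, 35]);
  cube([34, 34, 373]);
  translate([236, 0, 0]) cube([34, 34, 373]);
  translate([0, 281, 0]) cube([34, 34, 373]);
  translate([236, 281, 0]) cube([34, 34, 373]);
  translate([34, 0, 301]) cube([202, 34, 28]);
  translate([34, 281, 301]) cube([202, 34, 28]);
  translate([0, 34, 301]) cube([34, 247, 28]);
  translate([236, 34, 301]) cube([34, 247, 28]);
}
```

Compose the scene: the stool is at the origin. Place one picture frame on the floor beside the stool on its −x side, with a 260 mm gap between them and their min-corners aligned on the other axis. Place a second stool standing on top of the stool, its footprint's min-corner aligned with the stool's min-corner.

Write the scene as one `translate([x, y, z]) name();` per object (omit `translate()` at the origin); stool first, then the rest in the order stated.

stool();
translate([-762, 0, 0]) picture_frame();
translate([0, 0, 382]) stool_2();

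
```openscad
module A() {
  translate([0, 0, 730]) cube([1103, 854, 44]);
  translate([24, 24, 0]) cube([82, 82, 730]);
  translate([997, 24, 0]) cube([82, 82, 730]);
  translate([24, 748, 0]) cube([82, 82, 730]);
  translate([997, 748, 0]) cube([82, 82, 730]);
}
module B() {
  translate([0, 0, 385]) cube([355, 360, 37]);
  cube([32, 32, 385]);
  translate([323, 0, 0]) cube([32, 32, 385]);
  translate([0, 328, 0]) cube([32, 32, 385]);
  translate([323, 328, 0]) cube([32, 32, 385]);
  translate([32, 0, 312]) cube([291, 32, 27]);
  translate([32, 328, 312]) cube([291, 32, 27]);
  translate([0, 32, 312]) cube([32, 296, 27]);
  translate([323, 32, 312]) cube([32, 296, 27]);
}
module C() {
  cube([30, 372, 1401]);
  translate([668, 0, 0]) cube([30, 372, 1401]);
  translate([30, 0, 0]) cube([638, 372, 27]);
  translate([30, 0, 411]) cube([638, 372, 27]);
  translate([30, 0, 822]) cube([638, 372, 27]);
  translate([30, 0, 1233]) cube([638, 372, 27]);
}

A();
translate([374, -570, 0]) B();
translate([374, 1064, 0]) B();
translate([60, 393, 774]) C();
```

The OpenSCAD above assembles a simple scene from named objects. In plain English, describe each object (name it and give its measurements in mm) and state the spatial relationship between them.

A is a table: top 1103 mm (x) × 854 mm (y), 44 mm thick, upper face at z = 774 mm, on four 82×82 mm square legs, each inset 24 mm from the nearest pair of top edges, running from z = 0 to the bottom of the top.

B is a four-legged stool. The seat is a 355×360×37 mm slab whose top surface is at z = 422 mm; four square legs, each 32×32 mm in cross-section, run from the floor (z = 0) to the underside of the seat, each flush with a corner of the seat. Four stretchers, 32 mm wide and 27 mm tall, connect adjacent legs with their undersides at z = 312 mm, each running between the inner faces of the legs it joins and aligned with the legs' outer faces on the other axis.

C is an open bookshelf. Two side panels, each 30 mm thick, 372 mm deep and 1401 mm tall, stand 698 mm apart (outside-to-outside). Between them sit 4 shelves, each 27 mm thick and 372 mm deep, spanning the full gap between the sides. The bottom shelf rests on the floor (its underside at z = 0) and the clear gap between one shelf's top and the next shelf's underside is 384 mm.

Two stools sit around the table at the −y, +y sides. The bookshelf is on top of the table.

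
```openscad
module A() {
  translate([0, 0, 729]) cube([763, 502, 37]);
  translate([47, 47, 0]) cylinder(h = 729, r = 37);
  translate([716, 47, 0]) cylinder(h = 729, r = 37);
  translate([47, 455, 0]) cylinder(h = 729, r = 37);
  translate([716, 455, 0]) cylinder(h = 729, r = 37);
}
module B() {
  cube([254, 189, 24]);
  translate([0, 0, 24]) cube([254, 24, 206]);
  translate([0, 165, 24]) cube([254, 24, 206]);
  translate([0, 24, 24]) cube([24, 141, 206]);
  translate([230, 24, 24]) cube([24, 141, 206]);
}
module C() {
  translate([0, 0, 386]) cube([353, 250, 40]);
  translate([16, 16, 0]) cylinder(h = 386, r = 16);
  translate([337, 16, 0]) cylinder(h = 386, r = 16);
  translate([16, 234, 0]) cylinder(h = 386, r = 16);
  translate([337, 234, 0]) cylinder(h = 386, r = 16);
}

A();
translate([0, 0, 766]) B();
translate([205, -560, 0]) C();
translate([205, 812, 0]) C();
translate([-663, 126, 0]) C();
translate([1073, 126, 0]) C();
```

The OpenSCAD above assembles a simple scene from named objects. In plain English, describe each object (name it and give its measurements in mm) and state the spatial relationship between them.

A is a table: top 763 mm (x) × 502 mm (y), 37 mm thick, upper face at z = 766 mm, on four round legs of 74 mm diameter, each leg's bounding box inset 10 mm from the nearest pair of top edges, running from z = 0 to the bottom of the top.

B is an open-topped rectangular box: outside dimensions 254×189×230 mm, with a uniform wall and base thickness of 24 mm. The base is a full 254×189 slab on the floor; four walls sit on top of the base. The front and back walls (the −y and +y sides) span the full width; the two side walls fit between them.

C is a four-legged stool. The seat is 353×250 mm, 40 mm thick, top at z = 426 mm. It stands on four round legs, each 32 mm in diameter, from z = 0 to the seat underside, each leg's axis is inset half a diameter from the nearest pair of seat edges (so the leg's bounding box is flush with the corner).

The open box is on top of the table. Four stools sit around the table at the −y, +y, −x, +x sides.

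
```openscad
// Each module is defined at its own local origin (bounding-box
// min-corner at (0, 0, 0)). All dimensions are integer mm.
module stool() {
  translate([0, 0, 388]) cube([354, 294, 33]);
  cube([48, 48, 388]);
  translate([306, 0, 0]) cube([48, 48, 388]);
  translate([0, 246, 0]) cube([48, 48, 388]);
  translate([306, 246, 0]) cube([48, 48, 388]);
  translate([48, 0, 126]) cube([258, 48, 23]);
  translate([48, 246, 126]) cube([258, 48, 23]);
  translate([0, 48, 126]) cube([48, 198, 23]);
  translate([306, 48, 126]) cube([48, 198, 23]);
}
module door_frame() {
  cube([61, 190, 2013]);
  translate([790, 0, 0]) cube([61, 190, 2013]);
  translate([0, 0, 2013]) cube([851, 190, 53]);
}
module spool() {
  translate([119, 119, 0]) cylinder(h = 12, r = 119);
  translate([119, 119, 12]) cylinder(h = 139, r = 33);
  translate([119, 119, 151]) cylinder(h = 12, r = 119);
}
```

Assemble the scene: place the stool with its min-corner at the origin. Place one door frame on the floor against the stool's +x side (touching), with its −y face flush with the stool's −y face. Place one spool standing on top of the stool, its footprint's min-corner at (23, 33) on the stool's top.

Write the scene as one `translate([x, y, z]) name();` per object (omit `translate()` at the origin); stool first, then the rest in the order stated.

stool();
translate([354, 0, 0]) door_frame();
translate([23, 33, 421]) spool();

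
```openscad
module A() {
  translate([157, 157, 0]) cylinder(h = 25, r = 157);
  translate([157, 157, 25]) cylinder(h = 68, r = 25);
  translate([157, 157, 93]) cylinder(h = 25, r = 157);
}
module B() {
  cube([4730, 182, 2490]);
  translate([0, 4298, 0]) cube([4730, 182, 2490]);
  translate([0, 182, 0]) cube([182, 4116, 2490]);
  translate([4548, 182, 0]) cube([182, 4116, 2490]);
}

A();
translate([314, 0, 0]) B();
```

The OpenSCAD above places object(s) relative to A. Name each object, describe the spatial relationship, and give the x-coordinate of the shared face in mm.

A is a spool. B is a house frame. The house frame is against the spool's +x side, with their −y faces flush. The x-coordinate of the shared face is 314 mm.

The spool's +x face and the house frame's −x face are both at x = 314 mm.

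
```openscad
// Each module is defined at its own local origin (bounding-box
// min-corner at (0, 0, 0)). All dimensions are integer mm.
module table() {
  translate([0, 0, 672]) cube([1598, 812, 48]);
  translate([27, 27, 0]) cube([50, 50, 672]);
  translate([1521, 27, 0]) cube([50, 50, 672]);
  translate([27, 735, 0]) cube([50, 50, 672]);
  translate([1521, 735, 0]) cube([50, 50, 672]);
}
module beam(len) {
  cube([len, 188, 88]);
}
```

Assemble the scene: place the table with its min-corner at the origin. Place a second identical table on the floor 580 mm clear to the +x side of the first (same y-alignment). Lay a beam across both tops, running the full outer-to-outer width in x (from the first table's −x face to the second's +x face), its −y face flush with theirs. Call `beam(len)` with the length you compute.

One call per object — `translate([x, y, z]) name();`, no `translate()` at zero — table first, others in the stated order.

table();
translate([2178, 0, 0]) table();
translate([0, 0, 720]) beam(3776);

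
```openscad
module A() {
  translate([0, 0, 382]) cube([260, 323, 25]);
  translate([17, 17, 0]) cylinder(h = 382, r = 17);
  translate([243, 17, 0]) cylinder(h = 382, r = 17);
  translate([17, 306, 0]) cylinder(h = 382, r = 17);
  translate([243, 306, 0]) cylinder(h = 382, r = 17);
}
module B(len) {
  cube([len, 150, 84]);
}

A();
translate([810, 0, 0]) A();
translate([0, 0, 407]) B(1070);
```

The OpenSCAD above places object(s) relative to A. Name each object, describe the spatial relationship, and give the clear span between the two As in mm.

Second stool starts at x = 810; first ends at x = 260; clear span = 810 − 260 = 550 mm.

A is a stool. B is a beam. A beam spans the tops of two stools. The clear span between the two stools is 550 mm.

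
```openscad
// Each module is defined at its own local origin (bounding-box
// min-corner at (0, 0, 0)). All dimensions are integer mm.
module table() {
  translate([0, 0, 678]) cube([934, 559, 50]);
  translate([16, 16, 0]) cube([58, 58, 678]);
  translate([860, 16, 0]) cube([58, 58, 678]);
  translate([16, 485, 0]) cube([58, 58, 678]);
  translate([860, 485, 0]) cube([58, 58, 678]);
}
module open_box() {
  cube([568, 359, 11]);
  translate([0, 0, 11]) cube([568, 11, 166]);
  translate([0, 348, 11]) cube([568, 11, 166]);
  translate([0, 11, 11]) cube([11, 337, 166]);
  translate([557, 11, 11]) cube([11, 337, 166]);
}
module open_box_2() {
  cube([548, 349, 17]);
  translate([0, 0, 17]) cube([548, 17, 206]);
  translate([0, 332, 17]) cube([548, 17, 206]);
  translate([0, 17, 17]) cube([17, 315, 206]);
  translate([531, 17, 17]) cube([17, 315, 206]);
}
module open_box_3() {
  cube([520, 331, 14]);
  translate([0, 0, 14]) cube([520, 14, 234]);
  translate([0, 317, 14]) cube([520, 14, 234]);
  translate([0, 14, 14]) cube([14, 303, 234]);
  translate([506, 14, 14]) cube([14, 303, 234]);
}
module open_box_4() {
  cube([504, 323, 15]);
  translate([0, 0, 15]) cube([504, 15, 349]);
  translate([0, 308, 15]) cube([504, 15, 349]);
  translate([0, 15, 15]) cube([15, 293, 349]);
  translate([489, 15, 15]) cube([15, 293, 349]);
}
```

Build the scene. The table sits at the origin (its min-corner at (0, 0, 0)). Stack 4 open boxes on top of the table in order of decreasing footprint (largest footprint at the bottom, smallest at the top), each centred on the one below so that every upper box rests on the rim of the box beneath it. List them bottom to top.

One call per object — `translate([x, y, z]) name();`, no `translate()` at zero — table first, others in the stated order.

table();
translate([183, 100, 728]) open_box();
translate([193, 105, 905]) open_box_2();
translate([207, 114, 1128]) open_box_3();
translate([215, 118, 1376]) open_box_4();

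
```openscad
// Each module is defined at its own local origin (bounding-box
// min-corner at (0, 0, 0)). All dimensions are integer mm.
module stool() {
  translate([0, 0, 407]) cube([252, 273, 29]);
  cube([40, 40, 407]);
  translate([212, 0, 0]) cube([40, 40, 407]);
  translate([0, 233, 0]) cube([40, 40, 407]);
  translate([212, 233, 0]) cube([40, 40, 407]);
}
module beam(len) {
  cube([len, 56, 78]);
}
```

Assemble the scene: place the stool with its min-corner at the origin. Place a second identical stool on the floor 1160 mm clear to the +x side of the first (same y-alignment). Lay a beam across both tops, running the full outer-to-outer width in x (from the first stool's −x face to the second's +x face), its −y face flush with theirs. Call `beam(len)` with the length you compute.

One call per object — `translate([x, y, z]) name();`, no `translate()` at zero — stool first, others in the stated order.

stool();
translate([1412, 0, 0]) stool();
translate([0, 0, 436]) beam(1664);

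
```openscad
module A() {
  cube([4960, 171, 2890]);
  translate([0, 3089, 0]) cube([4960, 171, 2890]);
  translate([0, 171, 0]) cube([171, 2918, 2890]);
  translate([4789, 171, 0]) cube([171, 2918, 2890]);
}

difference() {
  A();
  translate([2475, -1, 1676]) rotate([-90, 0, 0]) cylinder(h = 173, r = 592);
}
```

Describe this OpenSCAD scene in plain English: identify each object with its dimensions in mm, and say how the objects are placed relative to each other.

A is a box-shaped house frame (walls only): outside footprint 4960×3260 mm, wall height 2890 mm, wall thickness 171 mm. The two y-facing walls run the full x-width; the two x-facing walls fit between the inner faces of the y-facing walls.

The house frame has a circular hole of radius 592 mm through its front wall, centred at (x = 2475, z = 1676).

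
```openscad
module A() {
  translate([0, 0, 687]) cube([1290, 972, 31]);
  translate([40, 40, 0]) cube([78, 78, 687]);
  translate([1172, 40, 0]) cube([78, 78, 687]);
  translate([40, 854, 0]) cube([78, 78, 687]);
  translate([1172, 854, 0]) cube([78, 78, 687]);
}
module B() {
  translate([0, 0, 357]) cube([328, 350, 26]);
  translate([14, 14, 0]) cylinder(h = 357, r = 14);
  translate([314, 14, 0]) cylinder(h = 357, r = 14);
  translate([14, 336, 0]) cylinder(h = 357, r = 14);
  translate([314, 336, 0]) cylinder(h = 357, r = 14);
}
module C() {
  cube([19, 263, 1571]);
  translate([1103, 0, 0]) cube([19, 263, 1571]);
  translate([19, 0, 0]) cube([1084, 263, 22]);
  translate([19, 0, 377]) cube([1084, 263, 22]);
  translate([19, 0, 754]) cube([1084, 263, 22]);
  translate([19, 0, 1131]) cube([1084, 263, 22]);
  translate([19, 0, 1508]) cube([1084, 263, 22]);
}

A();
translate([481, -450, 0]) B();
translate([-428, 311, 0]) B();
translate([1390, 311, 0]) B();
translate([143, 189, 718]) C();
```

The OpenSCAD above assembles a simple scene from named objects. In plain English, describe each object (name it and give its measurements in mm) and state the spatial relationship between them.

A is a table with a 1290×972 mm rectangular top, 31 mm thick, top surface at z = 718 mm, supported by four 78×78 mm square legs, each inset 40 mm from the nearest pair of top edges, running from the floor.

B is a four-legged stool. The seat is a 328×350×26 mm slab whose top surface is at z = 383 mm; four round legs, each 28 mm in diameter, run from the floor (z = 0) to the underside of the seat, each leg's axis is inset half a diameter from the nearest pair of seat edges (so the leg's bounding box is flush with the corner).

C is a bookshelf 1122 mm wide overall, 263 mm deep and 1571 mm tall. The two sides are 19 mm thick vertical panels. 5 horizontal shelves of 22 mm thickness span between the inner faces of the sides; the lowest shelf sits on the floor and shelves are stacked with a clear vertical gap of 355 mm between each pair.

Three stools sit around the table at the −y, −x, +x sides. The bookshelf is on top of the table.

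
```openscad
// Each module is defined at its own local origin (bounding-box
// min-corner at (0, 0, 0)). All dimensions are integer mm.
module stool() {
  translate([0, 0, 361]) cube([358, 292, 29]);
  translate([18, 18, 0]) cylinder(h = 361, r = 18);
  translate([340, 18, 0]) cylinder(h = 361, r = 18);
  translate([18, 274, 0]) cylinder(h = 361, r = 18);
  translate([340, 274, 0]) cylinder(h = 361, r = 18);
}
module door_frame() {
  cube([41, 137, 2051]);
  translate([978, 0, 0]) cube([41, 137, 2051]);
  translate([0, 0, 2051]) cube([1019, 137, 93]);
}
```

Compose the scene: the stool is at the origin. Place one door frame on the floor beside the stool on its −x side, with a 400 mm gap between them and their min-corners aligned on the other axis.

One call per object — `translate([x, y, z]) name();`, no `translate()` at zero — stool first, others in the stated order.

stool();
translate([-1419, 0, 0]) door_frame();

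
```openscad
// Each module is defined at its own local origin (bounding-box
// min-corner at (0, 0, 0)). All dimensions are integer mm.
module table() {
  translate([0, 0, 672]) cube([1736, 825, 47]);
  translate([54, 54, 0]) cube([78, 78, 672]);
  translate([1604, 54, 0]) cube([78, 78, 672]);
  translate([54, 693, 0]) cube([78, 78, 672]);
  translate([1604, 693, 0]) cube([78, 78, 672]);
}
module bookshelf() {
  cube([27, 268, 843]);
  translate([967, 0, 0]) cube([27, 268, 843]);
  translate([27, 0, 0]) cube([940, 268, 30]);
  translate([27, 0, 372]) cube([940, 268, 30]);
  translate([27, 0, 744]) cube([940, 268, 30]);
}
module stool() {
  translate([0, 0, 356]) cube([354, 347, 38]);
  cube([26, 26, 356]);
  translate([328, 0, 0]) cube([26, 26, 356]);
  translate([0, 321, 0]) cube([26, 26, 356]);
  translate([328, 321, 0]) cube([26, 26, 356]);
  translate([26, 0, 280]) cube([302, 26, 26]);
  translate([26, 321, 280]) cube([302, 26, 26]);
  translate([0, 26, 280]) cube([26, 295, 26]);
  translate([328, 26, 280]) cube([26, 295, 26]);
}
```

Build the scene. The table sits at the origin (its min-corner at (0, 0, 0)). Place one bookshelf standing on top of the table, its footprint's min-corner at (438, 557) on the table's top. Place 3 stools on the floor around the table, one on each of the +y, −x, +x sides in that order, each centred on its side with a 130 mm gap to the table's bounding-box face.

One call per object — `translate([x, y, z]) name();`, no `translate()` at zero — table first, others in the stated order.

table();
translate([438, 557, 719]) bookshelf();
translate([691, 955, 0]) stool();
translate([-484, 239, 0]) stool();
translate([1866, 239, 0]) stool();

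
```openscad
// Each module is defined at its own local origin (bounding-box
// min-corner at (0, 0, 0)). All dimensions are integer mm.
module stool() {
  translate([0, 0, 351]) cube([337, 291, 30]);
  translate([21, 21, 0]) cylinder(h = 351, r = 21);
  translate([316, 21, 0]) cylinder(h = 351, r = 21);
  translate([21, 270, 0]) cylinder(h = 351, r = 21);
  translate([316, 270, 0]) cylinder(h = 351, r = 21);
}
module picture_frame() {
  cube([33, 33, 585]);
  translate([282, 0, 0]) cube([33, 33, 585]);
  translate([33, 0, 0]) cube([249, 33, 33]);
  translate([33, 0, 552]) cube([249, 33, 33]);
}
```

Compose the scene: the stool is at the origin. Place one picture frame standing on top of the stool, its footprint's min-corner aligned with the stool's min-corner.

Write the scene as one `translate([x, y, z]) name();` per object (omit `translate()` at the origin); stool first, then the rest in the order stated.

stool();
translate([0, 0, 381]) picture_frame();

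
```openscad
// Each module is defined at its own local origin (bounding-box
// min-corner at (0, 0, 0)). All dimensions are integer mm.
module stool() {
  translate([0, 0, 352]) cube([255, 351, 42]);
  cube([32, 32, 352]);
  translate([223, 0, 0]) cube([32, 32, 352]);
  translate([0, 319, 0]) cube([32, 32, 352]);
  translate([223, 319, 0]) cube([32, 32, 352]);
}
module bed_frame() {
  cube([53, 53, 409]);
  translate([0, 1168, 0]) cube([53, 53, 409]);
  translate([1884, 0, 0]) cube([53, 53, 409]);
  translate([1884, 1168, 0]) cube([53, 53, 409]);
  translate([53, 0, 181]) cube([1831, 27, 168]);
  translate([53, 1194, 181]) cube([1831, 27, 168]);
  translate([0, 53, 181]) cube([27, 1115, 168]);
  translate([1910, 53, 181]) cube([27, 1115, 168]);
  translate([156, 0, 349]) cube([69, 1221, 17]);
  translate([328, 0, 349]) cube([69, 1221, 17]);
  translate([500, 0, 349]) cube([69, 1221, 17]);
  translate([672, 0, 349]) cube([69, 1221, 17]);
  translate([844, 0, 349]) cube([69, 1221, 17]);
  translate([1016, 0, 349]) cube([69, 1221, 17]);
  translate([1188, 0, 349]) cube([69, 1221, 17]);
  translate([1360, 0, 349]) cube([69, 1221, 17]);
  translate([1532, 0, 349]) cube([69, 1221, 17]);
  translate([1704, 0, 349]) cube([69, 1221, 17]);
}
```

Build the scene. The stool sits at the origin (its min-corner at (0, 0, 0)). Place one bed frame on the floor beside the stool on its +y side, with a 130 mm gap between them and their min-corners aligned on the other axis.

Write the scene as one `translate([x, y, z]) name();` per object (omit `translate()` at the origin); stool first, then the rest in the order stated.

stool();
translate([0, 481, 0]) bed_frame();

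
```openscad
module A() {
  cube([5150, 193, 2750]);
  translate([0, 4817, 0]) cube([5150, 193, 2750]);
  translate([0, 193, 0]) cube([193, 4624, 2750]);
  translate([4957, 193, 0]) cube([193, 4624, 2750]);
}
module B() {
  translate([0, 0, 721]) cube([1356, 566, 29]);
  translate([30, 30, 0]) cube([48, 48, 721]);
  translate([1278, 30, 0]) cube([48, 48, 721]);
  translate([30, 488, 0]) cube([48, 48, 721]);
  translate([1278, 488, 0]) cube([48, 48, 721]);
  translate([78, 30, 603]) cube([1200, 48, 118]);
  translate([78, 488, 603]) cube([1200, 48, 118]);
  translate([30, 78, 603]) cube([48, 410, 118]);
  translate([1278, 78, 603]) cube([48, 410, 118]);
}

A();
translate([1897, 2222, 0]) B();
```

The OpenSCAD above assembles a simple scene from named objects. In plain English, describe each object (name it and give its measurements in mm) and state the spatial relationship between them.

A is the wall frame of a small rectangular building: four walls, each 2750 mm tall and 193 mm thick, enclosing a footprint 5150 mm (x) by 5010 mm (y) outside-to-outside, with no floor or roof. The front and back walls (the −y and +y sides) span the full width; the two side walls fit between them.

B is a rectangular dining table. The top is 1356×566×29 mm with its upper surface at z = 750 mm. It stands on four 48×48 mm square legs, each inset 30 mm from the nearest pair of top edges, running from the floor to the underside of the top. Four apron rails, 48 mm thick and 118 mm tall, run between adjacent legs with their top edges flush with the underside of the top and their outer faces flush with the legs' outer faces.

The table sits inside the house frame, centred.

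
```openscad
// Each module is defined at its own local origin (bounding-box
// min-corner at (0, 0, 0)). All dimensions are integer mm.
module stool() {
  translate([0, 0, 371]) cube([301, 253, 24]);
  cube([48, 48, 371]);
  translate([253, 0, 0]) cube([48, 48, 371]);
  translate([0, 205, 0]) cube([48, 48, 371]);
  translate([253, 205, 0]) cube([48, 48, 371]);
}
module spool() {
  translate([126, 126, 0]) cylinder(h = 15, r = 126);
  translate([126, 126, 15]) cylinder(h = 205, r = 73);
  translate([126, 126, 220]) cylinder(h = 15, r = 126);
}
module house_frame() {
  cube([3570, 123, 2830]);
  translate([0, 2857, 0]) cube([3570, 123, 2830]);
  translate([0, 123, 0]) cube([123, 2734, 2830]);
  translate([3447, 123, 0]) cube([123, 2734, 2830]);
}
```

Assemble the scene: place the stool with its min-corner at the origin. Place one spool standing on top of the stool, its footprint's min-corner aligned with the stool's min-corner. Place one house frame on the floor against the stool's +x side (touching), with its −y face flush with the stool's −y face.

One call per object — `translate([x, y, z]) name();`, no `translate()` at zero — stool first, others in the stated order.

stool();
translate([0, 0, 395]) spool();
translate([301, 0, 0]) house_frame();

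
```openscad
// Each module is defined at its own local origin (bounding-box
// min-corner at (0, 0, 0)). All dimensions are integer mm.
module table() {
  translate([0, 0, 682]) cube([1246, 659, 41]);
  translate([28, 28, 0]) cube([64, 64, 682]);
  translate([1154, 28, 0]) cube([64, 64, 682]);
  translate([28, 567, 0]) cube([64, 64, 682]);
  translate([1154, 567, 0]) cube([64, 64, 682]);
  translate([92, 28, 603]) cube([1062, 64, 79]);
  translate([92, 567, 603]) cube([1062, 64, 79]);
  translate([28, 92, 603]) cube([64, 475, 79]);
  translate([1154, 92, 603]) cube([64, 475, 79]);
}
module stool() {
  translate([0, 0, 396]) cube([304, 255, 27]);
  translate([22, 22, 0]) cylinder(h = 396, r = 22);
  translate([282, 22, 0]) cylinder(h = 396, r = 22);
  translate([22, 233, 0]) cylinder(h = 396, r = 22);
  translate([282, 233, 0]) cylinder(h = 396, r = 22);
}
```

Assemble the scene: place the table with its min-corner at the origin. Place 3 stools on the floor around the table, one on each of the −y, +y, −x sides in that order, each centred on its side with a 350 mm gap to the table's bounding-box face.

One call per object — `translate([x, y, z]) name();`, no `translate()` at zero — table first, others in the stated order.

table();
translate([471, -605, 0]) stool();
translate([471, 1009, 0]) stool();
translate([-654, 202, 0]) stool();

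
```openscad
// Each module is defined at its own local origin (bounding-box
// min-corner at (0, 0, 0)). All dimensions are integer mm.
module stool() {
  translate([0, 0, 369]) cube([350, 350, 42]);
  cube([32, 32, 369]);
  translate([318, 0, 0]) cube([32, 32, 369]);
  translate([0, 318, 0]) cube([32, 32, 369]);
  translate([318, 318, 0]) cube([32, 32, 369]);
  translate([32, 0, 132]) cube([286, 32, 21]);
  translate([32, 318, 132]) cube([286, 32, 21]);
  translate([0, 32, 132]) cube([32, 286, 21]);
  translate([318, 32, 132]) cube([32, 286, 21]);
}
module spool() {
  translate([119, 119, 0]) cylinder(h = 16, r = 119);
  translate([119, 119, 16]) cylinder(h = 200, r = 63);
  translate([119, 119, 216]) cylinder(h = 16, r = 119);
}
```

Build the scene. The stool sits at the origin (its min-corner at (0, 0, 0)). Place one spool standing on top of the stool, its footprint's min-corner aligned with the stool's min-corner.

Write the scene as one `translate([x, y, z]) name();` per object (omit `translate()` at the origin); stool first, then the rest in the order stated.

stool();
translate([0, 0, 411]) spool();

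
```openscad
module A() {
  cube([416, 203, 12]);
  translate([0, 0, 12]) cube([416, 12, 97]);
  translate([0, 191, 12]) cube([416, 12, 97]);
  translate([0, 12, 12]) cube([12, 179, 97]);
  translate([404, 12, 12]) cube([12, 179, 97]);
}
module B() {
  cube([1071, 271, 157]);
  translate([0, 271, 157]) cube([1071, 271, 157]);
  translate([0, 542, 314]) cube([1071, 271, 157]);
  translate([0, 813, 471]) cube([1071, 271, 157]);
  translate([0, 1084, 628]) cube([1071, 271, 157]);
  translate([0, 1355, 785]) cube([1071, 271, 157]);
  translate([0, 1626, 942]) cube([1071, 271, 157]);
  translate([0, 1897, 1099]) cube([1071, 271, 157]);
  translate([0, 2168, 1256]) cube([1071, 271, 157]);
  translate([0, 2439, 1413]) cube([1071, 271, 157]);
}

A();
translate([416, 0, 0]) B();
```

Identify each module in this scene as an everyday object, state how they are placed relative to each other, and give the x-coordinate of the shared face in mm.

A is an open box. B is a staircase. The staircase is against the open box's +x side, with their −y faces flush. The x-coordinate of the shared face is 416 mm.

The open box's +x face and the staircase's −x face are both at x = 416 mm.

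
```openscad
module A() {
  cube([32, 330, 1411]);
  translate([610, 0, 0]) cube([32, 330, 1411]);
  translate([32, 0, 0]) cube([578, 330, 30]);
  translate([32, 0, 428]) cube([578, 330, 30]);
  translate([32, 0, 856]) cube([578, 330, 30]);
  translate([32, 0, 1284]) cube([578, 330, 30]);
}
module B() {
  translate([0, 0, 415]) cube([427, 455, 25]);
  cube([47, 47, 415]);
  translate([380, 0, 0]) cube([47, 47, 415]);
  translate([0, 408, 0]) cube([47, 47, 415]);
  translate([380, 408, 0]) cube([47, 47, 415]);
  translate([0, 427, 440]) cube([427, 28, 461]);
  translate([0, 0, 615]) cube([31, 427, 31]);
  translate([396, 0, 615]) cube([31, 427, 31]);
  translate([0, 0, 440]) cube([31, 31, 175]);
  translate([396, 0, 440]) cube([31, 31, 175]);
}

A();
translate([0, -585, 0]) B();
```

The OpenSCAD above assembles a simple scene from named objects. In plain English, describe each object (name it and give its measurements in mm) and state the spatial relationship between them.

A is a bookshelf 642 mm wide overall, 330 mm deep and 1411 mm tall. The two sides are 32 mm thick vertical panels. 4 horizontal shelves of 30 mm thickness span between the inner faces of the sides; the lowest shelf sits on the floor and shelves are stacked with a clear vertical gap of 398 mm between each pair.

B is a chair. The seat is a 427×455×25 mm slab with its top at z = 440 mm, on four 47×47 mm corner legs (flush with the seat edges, standing on z = 0). A flat backrest 28 mm thick, 461 mm tall, spans the full seat width and rises from the seat top along its +y edge, rear face flush with the rear of the seat. Two armrests of 31×31 mm section run along each side from the seat's front edge to the front of the backrest, top faces 206 mm above the seat top and outer faces flush with the seat's x-edges; a 31×31 mm post under the front of each armrest stands on the seat at the front corner.

The chair is on the floor beside the bookshelf on its −y side.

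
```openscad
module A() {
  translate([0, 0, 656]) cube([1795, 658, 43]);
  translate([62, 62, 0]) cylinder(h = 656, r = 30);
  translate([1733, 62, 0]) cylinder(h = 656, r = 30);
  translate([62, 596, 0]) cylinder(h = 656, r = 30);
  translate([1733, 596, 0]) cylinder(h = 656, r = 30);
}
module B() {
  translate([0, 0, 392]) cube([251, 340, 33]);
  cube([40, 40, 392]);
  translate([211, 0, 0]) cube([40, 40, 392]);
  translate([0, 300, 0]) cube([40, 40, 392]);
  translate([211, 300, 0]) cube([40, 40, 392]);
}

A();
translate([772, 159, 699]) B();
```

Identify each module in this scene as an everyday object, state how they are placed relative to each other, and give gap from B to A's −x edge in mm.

A is a table. B is a stool. The stool is on top of the table, centred. The gap from the stool to the table's −x edge is 772 mm.

The stool's min-x is at 772; the table's min-x is 0; gap = 772 mm.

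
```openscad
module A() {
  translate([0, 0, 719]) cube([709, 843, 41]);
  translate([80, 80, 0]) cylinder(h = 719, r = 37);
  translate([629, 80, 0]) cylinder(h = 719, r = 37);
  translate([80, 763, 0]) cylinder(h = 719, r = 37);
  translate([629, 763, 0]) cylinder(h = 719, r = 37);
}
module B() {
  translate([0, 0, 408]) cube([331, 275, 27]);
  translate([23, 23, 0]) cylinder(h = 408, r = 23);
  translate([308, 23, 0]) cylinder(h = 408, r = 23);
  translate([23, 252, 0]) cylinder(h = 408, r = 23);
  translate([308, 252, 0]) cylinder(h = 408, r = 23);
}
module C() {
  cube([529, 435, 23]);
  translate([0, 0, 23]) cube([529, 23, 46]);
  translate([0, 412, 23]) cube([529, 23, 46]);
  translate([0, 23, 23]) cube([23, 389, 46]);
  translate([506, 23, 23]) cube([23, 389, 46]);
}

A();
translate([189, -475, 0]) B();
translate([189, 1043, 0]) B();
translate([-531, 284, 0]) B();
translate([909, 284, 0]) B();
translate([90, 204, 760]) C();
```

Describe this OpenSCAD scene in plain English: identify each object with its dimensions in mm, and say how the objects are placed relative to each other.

A is a table: top 709 mm (x) × 843 mm (y), 41 mm thick, upper face at z = 760 mm, on four round legs of 74 mm diameter, each leg's bounding box inset 43 mm from the nearest pair of top edges, running from z = 0 to the bottom of the top.

B is a four-legged stool. The seat is 331×275 mm, 27 mm thick, top at z = 435 mm. It stands on four round legs, each 46 mm in diameter, from z = 0 to the seat underside, each leg's axis is inset half a diameter from the nearest pair of seat edges (so the leg's bounding box is flush with the corner).

C is an open-topped rectangular box: outside dimensions 529×435×69 mm, with a uniform wall and base thickness of 23 mm. The base is a full 529×435 slab on the floor; four walls sit on top of the base. The front and back walls (the −y and +y sides) span the full width; the two side walls fit between them.

Four stools sit around the table at the −y, +y, −x, +x sides. The open box is on top of the table, centred.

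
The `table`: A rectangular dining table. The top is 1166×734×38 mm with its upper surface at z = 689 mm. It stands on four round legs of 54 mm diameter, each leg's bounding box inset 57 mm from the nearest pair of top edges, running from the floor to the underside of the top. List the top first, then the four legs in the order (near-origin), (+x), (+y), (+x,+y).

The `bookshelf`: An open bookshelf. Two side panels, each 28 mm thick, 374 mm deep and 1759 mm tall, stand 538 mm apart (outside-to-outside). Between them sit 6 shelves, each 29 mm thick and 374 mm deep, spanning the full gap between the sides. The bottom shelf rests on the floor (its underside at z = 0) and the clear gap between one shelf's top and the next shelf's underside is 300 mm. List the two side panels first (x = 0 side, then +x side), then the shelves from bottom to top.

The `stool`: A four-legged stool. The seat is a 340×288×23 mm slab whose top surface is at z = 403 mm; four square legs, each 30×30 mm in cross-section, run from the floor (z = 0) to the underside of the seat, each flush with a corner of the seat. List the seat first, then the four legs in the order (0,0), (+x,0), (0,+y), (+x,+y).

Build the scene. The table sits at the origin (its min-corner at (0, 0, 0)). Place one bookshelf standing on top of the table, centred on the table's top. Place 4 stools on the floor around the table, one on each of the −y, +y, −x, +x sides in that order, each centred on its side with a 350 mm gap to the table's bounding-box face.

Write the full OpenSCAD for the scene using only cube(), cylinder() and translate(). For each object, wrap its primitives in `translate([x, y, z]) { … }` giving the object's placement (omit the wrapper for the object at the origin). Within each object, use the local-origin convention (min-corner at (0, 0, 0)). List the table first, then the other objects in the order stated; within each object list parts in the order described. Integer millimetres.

translate([0, 0, 651]) cube([1166, 734, 38]);
translate([84, 84, 0]) cylinder(h = 651, r = 27);
translate([1082, 84, 0]) cylinder(h = 651, r = 27);
translate([84, 650, 0]) cylinder(h = 651, r = 27);
translate([1082, 650, 0]) cylinder(h = 651, r = 27);
translate([314, 180, 689]) {
  cube([28, 374, 1759]);
  translate([510, 0, 0]) cube([28, 374, 1759]);
  translate([28, 0, 0]) cube([482, 374, 29]);
  translate([28, 0, 329]) cube([482, 374, 29]);
  translate([28, 0, 658]) cube([482, 374, 29]);
  translate([28, 0, 987]) cube([482, 374, 29]);
  translate([28, 0, 1316]) cube([482, 374, 29]);
  translate([28, 0, 1645]) cube([482, 374, 29]);
}
translate([413, -638, 0]) {
  translate([0, 0, 380]) cube([340, 288, 23]);
  cube([30, 30, 380]);
  translate([310, 0, 0]) cube([30, 30, 380]);
  translate([0, 258, 0]) cube([30, 30, 380]);
  translate([310, 258, 0]) cube([30, 30, 380]);
}
translate([413, 1084, 0]) {
  translate([0, 0, 380]) cube([340, 288, 23]);
  cube([30, 30, 380]);
  translate([310, 0, 0]) cube([30, 30, 380]);
  translate([0, 258, 0]) cube([30, 30, 380]);
  translate([310, 258, 0]) cube([30, 30, 380]);
}
translate([-690, 223, 0]) {
  translate([0, 0, 380]) cube([340, 288, 23]);
  cube([30, 30, 380]);
  translate([310, 0, 0]) cube([30, 30, 380]);
  translate([0, 258, 0]) cube([30, 30, 380]);
  translate([310, 258, 0]) cube([30, 30, 380]);
}
translate([1516, 223, 0]) {
  translate([0, 0, 380]) cube([340, 288, 23]);
  cube([30, 30, 380]);
  translate([310, 0, 0]) cube([30, 30, 380]);
  translate([0, 258, 0]) cube([30, 30, 380]);
  translate([310, 258, 0]) cube([30, 30, 380]);
}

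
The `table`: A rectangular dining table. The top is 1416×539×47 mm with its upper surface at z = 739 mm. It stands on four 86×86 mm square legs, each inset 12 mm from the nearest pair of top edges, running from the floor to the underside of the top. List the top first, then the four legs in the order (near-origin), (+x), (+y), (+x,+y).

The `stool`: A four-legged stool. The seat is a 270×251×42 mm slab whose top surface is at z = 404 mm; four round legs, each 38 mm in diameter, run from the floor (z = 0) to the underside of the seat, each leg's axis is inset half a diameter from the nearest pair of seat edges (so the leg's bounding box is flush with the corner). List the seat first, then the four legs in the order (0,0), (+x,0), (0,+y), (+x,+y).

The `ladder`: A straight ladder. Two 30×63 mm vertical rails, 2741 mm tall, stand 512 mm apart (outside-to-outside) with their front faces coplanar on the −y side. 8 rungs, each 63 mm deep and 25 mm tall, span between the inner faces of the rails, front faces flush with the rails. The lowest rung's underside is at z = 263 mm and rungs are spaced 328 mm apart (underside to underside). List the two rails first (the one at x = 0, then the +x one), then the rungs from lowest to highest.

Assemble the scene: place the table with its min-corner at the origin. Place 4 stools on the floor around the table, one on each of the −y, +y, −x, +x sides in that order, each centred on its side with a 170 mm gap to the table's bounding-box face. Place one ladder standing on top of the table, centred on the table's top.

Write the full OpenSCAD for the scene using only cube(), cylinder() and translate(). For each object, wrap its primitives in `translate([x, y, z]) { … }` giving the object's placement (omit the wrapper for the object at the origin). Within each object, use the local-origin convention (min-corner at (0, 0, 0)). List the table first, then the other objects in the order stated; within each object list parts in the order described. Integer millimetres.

translate([0, 0, 692]) cube([1416, 539, 47]);
translate([12, 12, 0]) cube([86, 86, 692]);
translate([1318, 12, 0]) cube([86, 86, 692]);
translate([12, 441, 0]) cube([86, 86, 692]);
translate([1318, 441, 0]) cube([86, 86, 692]);
translate([573, -421, 0]) {
  translate([0, 0, 362]) cube([270, 251, 42]);
  translate([19, 19, 0]) cylinder(h = 362, r = 19);
  translate([251, 19, 0]) cylinder(h = 362, r = 19);
  translate([19, 232, 0]) cylinder(h = 362, r = 19);
  translate([251, 232, 0]) cylinder(h = 362, r = 19);
}
translate([573, 709, 0]) {
  translate([0, 0, 362]) cube([270, 251, 42]);
  translate([19, 19, 0]) cylinder(h = 362, r = 19);
  translate([251, 19, 0]) cylinder(h = 362, r = 19);
  translate([19, 232, 0]) cylinder(h = 362, r = 19);
  translate([251, 232, 0]) cylinder(h = 362, r = 19);
}
translate([-440, 144, 0]) {
  translate([0, 0, 362]) cube([270, 251, 42]);
  translate([19, 19, 0]) cylinder(h = 362, r = 19);
  translate([251, 19, 0]) cylinder(h = 362, r = 19);
  translate([19, 232, 0]) cylinder(h = 362, r = 19);
  translate([251, 232, 0]) cylinder(h = 362, r = 19);
}
translate([1586, 144, 0]) {
  translate([0, 0, 362]) cube([270, 251, 42]);
  translate([19, 19, 0]) cylinder(h = 362, r = 19);
  translate([251, 19, 0]) cylinder(h = 362, r = 19);
  translate([19, 232, 0]) cylinder(h = 362, r = 19);
  translate([251, 232, 0]) cylinder(h = 362, r = 19);
}
translate([452, 238, 739]) {
  cube([30, 63, 2741]);
  translate([482, 0, 0]) cube([30, 63, 2741]);
  translate([30, 0, 263]) cube([452, 63, 25]);
  translate([30, 0, 591]) cube([452, 63, 25]);
  translate([30, 0, 919]) cube([452, 63, 25]);
  translate([30, 0, 1247]) cube([452, 63, 25]);
  translate([30, 0, 1575]) cube([452, 63, 25]);
  translate([30, 0, 1903]) cube([452, 63, 25]);
  translate([30, 0, 2231]) cube([452, 63, 25]);
  translate([30, 0, 2559]) cube([452, 63, 25]);
}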